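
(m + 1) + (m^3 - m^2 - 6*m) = m^3 - m^2 - 5*m + 1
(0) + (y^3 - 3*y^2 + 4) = y^3 - 3*y^2 + 4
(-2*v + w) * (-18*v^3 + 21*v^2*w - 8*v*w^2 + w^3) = 36*v^4 - 60*v^3*w + 37*v^2*w^2 - 10*v*w^3 + w^4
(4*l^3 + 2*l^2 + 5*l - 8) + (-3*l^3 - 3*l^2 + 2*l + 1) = l^3 - l^2 + 7*l - 7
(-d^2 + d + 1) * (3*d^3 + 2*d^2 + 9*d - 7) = -3*d^5 + d^4 - 4*d^3 + 18*d^2 + 2*d - 7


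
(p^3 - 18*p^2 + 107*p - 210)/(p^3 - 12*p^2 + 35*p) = (p - 6)/p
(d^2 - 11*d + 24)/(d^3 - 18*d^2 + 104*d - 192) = (d - 3)/(d^2 - 10*d + 24)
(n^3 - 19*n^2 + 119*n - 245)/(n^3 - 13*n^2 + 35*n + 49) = (n - 5)/(n + 1)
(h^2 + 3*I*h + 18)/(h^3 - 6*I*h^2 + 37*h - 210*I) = (h - 3*I)/(h^2 - 12*I*h - 35)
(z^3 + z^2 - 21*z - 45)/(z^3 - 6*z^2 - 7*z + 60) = (z + 3)/(z - 4)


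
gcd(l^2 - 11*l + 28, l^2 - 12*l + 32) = l - 4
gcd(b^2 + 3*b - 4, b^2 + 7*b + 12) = b + 4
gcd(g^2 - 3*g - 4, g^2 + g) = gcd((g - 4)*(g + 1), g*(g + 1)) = g + 1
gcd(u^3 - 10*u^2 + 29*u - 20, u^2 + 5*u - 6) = u - 1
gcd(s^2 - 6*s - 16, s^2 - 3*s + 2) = 1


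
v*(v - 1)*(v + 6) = v^3 + 5*v^2 - 6*v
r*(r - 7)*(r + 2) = r^3 - 5*r^2 - 14*r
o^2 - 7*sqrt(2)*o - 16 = (o - 8*sqrt(2))*(o + sqrt(2))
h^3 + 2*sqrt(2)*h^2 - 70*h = h*(h - 5*sqrt(2))*(h + 7*sqrt(2))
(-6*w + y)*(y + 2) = -6*w*y - 12*w + y^2 + 2*y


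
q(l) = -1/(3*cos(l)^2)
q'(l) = -2*sin(l)/(3*cos(l)^3)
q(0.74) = -0.61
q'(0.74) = -1.12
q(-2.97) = -0.34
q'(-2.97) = -0.12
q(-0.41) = -0.40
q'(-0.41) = 0.34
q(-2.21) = -0.94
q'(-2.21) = -2.52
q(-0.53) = -0.45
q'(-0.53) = 0.52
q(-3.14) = -0.33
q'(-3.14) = -0.00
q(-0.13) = -0.34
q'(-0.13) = 0.09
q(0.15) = -0.34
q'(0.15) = -0.10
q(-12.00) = -0.47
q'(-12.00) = -0.60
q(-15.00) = -0.58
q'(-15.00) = -0.99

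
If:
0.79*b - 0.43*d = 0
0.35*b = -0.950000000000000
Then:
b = -2.71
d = -4.99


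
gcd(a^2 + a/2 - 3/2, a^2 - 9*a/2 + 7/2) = a - 1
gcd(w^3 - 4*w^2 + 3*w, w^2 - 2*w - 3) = w - 3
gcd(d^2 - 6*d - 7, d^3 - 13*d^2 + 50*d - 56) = d - 7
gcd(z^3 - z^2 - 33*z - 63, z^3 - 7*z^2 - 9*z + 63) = z^2 - 4*z - 21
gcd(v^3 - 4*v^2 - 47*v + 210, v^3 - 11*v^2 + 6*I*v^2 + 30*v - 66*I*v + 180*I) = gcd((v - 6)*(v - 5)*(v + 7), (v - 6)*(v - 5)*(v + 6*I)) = v^2 - 11*v + 30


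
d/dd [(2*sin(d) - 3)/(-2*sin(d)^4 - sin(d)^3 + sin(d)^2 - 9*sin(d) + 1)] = (12*sin(d)^4 - 20*sin(d)^3 - 11*sin(d)^2 + 6*sin(d) - 25)*cos(d)/(2*sin(d)^4 + sin(d)^3 - sin(d)^2 + 9*sin(d) - 1)^2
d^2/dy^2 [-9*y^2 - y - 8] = -18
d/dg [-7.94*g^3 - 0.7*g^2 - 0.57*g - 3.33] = -23.82*g^2 - 1.4*g - 0.57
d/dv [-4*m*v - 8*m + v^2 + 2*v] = -4*m + 2*v + 2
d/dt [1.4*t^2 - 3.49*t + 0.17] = 2.8*t - 3.49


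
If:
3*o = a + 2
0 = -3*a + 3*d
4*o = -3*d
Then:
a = -8/13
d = -8/13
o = 6/13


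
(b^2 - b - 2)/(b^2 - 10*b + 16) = (b + 1)/(b - 8)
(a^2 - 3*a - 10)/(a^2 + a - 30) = (a + 2)/(a + 6)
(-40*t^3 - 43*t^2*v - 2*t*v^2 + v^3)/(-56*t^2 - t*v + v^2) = (5*t^2 + 6*t*v + v^2)/(7*t + v)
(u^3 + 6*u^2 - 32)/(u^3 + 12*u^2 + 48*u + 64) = (u - 2)/(u + 4)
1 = 1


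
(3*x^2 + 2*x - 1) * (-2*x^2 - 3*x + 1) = -6*x^4 - 13*x^3 - x^2 + 5*x - 1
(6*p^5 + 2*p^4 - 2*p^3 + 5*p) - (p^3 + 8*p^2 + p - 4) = 6*p^5 + 2*p^4 - 3*p^3 - 8*p^2 + 4*p + 4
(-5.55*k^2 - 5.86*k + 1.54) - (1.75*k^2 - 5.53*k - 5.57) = -7.3*k^2 - 0.33*k + 7.11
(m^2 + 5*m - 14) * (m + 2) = m^3 + 7*m^2 - 4*m - 28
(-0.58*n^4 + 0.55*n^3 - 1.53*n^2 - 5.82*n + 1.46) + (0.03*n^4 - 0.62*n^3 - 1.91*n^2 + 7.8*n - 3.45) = -0.55*n^4 - 0.07*n^3 - 3.44*n^2 + 1.98*n - 1.99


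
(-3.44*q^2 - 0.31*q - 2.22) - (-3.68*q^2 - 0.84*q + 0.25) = 0.24*q^2 + 0.53*q - 2.47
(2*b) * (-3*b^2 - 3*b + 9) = -6*b^3 - 6*b^2 + 18*b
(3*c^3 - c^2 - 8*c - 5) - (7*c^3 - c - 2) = -4*c^3 - c^2 - 7*c - 3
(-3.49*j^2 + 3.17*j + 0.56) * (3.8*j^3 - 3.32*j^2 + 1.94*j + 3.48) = -13.262*j^5 + 23.6328*j^4 - 15.167*j^3 - 7.8546*j^2 + 12.118*j + 1.9488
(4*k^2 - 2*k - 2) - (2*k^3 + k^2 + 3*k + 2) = -2*k^3 + 3*k^2 - 5*k - 4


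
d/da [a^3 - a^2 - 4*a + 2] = 3*a^2 - 2*a - 4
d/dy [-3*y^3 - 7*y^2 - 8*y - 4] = -9*y^2 - 14*y - 8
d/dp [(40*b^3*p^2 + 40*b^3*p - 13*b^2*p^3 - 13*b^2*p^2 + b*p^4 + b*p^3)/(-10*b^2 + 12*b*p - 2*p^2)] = b*(-16*b^2*p - 8*b^2 + 11*b*p^2 + 2*b*p - 2*p^3 - p^2)/(2*(b^2 - 2*b*p + p^2))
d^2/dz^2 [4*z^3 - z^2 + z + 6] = 24*z - 2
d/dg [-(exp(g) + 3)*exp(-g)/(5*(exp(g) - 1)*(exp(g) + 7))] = (2*exp(3*g) + 15*exp(2*g) + 36*exp(g) - 21)*exp(-g)/(5*(exp(4*g) + 12*exp(3*g) + 22*exp(2*g) - 84*exp(g) + 49))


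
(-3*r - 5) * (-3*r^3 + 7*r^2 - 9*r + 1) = 9*r^4 - 6*r^3 - 8*r^2 + 42*r - 5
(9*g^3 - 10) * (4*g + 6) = 36*g^4 + 54*g^3 - 40*g - 60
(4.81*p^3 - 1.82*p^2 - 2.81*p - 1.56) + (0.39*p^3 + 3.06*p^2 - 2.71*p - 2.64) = 5.2*p^3 + 1.24*p^2 - 5.52*p - 4.2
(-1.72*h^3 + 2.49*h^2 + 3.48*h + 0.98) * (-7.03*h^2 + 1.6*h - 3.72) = 12.0916*h^5 - 20.2567*h^4 - 14.082*h^3 - 10.5842*h^2 - 11.3776*h - 3.6456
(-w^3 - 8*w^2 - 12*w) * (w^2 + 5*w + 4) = -w^5 - 13*w^4 - 56*w^3 - 92*w^2 - 48*w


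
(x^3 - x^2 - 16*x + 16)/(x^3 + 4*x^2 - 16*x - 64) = (x - 1)/(x + 4)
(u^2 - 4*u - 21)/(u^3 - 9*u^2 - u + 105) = 1/(u - 5)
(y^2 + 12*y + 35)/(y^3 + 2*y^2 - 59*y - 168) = (y + 5)/(y^2 - 5*y - 24)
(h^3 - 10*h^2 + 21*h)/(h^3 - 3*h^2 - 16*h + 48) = h*(h - 7)/(h^2 - 16)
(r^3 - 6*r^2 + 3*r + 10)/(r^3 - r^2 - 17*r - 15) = (r - 2)/(r + 3)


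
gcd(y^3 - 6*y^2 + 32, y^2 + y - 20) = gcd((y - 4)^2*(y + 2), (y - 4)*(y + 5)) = y - 4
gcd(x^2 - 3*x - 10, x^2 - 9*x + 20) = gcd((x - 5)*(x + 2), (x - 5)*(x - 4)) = x - 5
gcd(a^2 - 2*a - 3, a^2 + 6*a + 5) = a + 1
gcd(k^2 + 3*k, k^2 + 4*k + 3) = k + 3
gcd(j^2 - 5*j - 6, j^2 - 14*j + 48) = j - 6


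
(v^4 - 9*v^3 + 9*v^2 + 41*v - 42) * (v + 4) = v^5 - 5*v^4 - 27*v^3 + 77*v^2 + 122*v - 168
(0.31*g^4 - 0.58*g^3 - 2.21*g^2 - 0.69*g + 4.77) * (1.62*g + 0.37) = 0.5022*g^5 - 0.8249*g^4 - 3.7948*g^3 - 1.9355*g^2 + 7.4721*g + 1.7649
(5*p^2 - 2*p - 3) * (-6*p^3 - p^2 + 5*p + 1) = -30*p^5 + 7*p^4 + 45*p^3 - 2*p^2 - 17*p - 3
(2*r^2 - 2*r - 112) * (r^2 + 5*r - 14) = 2*r^4 + 8*r^3 - 150*r^2 - 532*r + 1568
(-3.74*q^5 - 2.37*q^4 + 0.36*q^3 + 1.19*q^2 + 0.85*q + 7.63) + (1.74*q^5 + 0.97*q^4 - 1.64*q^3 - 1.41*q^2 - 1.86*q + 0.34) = -2.0*q^5 - 1.4*q^4 - 1.28*q^3 - 0.22*q^2 - 1.01*q + 7.97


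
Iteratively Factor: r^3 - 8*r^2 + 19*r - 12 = (r - 1)*(r^2 - 7*r + 12) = (r - 3)*(r - 1)*(r - 4)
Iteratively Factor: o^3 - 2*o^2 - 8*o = (o)*(o^2 - 2*o - 8) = o*(o - 4)*(o + 2)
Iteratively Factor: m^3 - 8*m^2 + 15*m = (m - 5)*(m^2 - 3*m) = (m - 5)*(m - 3)*(m)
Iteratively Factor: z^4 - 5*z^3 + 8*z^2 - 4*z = (z)*(z^3 - 5*z^2 + 8*z - 4) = z*(z - 1)*(z^2 - 4*z + 4) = z*(z - 2)*(z - 1)*(z - 2)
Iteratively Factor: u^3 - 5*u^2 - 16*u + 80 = (u + 4)*(u^2 - 9*u + 20) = (u - 4)*(u + 4)*(u - 5)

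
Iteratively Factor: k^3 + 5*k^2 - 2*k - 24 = (k + 4)*(k^2 + k - 6) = (k - 2)*(k + 4)*(k + 3)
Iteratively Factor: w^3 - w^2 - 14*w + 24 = (w - 2)*(w^2 + w - 12) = (w - 3)*(w - 2)*(w + 4)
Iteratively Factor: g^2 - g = (g - 1)*(g)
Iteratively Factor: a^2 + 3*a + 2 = (a + 1)*(a + 2)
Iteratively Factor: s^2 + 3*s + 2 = (s + 1)*(s + 2)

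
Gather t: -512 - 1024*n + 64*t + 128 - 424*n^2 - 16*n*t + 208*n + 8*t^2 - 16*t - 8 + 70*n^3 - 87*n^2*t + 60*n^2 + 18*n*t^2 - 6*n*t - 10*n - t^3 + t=70*n^3 - 364*n^2 - 826*n - t^3 + t^2*(18*n + 8) + t*(-87*n^2 - 22*n + 49) - 392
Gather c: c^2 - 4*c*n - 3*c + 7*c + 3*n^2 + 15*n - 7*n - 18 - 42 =c^2 + c*(4 - 4*n) + 3*n^2 + 8*n - 60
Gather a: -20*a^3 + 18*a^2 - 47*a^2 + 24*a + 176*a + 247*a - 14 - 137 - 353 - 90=-20*a^3 - 29*a^2 + 447*a - 594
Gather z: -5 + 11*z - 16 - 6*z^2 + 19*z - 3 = -6*z^2 + 30*z - 24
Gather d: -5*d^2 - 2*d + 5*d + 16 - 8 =-5*d^2 + 3*d + 8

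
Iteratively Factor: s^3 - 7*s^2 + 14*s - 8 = (s - 1)*(s^2 - 6*s + 8) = (s - 2)*(s - 1)*(s - 4)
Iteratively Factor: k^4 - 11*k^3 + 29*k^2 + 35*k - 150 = (k - 5)*(k^3 - 6*k^2 - k + 30) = (k - 5)*(k - 3)*(k^2 - 3*k - 10) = (k - 5)^2*(k - 3)*(k + 2)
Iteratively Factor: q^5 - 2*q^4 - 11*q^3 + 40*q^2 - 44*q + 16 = (q + 4)*(q^4 - 6*q^3 + 13*q^2 - 12*q + 4) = (q - 2)*(q + 4)*(q^3 - 4*q^2 + 5*q - 2) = (q - 2)*(q - 1)*(q + 4)*(q^2 - 3*q + 2) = (q - 2)*(q - 1)^2*(q + 4)*(q - 2)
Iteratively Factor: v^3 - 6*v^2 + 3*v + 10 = (v + 1)*(v^2 - 7*v + 10) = (v - 5)*(v + 1)*(v - 2)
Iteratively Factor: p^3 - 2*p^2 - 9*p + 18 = (p + 3)*(p^2 - 5*p + 6) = (p - 3)*(p + 3)*(p - 2)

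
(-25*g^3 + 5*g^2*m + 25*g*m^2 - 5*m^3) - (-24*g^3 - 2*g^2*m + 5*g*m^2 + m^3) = -g^3 + 7*g^2*m + 20*g*m^2 - 6*m^3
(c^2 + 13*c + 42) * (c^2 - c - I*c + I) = c^4 + 12*c^3 - I*c^3 + 29*c^2 - 12*I*c^2 - 42*c - 29*I*c + 42*I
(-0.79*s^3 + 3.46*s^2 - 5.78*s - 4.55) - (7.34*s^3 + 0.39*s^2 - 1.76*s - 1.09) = -8.13*s^3 + 3.07*s^2 - 4.02*s - 3.46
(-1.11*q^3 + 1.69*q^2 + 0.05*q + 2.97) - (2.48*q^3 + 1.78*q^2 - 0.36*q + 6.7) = -3.59*q^3 - 0.0900000000000001*q^2 + 0.41*q - 3.73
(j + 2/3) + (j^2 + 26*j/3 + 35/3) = j^2 + 29*j/3 + 37/3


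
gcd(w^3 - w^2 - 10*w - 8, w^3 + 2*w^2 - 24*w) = w - 4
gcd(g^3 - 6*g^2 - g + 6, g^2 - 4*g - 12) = g - 6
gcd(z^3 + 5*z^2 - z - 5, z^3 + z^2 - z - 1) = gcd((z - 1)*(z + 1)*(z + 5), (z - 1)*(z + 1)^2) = z^2 - 1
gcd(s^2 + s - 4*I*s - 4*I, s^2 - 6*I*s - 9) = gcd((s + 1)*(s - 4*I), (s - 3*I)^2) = 1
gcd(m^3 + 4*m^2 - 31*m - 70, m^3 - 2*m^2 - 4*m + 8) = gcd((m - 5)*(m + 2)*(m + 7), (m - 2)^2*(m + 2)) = m + 2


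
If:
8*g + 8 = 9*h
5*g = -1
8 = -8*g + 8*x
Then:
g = -1/5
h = 32/45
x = 4/5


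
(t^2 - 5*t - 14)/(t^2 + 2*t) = (t - 7)/t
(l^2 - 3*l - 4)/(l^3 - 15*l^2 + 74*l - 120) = (l + 1)/(l^2 - 11*l + 30)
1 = 1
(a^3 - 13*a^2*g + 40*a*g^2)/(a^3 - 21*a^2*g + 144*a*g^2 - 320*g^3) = a/(a - 8*g)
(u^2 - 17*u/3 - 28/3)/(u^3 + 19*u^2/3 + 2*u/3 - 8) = (u - 7)/(u^2 + 5*u - 6)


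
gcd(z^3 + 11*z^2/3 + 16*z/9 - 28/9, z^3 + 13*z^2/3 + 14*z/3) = z^2 + 13*z/3 + 14/3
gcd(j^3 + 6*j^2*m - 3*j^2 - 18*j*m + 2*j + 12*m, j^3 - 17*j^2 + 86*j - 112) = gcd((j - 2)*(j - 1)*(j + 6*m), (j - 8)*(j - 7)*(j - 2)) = j - 2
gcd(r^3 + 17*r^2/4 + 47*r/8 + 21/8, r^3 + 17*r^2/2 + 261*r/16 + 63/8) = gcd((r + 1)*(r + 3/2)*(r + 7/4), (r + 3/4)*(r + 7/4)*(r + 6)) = r + 7/4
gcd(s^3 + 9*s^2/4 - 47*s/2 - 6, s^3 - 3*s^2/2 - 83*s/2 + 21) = s + 6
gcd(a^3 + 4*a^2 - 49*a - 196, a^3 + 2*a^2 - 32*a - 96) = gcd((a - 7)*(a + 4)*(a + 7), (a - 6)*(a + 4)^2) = a + 4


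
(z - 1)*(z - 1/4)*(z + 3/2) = z^3 + z^2/4 - 13*z/8 + 3/8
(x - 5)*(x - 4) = x^2 - 9*x + 20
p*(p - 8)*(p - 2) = p^3 - 10*p^2 + 16*p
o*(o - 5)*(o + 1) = o^3 - 4*o^2 - 5*o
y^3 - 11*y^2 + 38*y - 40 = (y - 5)*(y - 4)*(y - 2)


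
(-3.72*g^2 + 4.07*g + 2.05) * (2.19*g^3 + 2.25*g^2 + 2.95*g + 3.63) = -8.1468*g^5 + 0.543299999999999*g^4 + 2.673*g^3 + 3.1154*g^2 + 20.8216*g + 7.4415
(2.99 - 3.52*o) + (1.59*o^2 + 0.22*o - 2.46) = 1.59*o^2 - 3.3*o + 0.53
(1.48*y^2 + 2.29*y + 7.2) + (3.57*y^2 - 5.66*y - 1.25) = 5.05*y^2 - 3.37*y + 5.95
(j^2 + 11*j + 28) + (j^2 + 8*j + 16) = 2*j^2 + 19*j + 44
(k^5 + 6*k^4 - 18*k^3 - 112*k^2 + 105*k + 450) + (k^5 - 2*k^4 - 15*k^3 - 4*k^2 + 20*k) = 2*k^5 + 4*k^4 - 33*k^3 - 116*k^2 + 125*k + 450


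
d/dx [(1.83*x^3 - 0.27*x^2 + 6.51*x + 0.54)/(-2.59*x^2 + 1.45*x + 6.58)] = (-4.7397*x^4 + 5.307*x^3 + 52.5936*x^2 - 0.756*x + 42.0528)/(6.7081*x^4 - 7.511*x^3 - 31.9819*x^2 + 19.082*x + 43.2964)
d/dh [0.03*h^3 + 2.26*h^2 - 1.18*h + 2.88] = 0.09*h^2 + 4.52*h - 1.18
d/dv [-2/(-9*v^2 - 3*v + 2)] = 6*(-6*v - 1)/(9*v^2 + 3*v - 2)^2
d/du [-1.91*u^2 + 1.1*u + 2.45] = 1.1 - 3.82*u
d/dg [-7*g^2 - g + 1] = -14*g - 1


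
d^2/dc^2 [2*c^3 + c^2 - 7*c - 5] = 12*c + 2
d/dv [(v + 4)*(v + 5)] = 2*v + 9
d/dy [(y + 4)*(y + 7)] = 2*y + 11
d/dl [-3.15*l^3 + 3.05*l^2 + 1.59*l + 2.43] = -9.45*l^2 + 6.1*l + 1.59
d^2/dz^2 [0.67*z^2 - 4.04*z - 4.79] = 1.34000000000000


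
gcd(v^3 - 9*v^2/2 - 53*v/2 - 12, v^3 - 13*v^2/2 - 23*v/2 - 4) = v^2 - 15*v/2 - 4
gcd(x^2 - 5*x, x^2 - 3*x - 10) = x - 5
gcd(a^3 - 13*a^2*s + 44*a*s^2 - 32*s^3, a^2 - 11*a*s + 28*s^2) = -a + 4*s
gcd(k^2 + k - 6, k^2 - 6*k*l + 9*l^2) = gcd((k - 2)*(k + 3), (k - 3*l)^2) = 1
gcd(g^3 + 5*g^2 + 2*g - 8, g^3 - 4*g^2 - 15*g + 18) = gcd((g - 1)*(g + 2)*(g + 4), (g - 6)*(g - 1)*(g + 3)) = g - 1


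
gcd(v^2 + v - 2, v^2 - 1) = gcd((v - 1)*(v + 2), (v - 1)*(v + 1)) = v - 1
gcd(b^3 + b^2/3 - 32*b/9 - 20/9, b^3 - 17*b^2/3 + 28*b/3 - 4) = b - 2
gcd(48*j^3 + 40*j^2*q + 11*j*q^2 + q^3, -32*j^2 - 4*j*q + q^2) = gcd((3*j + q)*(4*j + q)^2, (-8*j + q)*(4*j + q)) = 4*j + q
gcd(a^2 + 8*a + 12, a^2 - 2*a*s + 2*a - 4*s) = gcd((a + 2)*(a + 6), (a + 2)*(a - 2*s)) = a + 2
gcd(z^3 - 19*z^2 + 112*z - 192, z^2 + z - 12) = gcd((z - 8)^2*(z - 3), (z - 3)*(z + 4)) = z - 3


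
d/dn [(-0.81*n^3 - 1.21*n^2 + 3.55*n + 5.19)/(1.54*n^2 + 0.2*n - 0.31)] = (-1.2474*n^4 - 0.324*n^3 - 4.9557*n^2 - 15.235*n - 2.1385)/(2.3716*n^4 + 0.616*n^3 - 0.9148*n^2 - 0.124*n + 0.0961)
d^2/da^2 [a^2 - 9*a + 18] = 2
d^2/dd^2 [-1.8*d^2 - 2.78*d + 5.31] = -3.60000000000000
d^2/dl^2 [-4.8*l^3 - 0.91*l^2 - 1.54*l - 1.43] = -28.8*l - 1.82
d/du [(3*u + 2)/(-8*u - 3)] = 7/(8*u + 3)^2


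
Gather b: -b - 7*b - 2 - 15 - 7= -8*b - 24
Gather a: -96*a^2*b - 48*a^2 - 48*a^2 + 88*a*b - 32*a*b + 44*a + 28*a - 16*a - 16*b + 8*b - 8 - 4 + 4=a^2*(-96*b - 96) + a*(56*b + 56) - 8*b - 8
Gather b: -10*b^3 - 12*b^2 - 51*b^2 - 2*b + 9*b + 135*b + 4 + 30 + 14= -10*b^3 - 63*b^2 + 142*b + 48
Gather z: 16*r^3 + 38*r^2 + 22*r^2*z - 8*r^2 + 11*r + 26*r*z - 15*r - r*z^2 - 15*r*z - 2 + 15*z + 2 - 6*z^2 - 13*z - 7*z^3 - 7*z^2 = 16*r^3 + 30*r^2 - 4*r - 7*z^3 + z^2*(-r - 13) + z*(22*r^2 + 11*r + 2)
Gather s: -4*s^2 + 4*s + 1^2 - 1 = -4*s^2 + 4*s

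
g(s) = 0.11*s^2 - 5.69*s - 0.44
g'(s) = 0.22*s - 5.69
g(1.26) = -7.43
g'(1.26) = -5.41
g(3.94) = -21.15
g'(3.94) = -4.82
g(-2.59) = 15.03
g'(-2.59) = -6.26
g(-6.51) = 41.26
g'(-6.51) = -7.12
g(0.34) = -2.36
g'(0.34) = -5.62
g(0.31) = -2.19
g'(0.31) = -5.62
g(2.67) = -14.85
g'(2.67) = -5.10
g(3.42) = -18.61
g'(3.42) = -4.94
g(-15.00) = 109.66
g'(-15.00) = -8.99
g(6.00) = -30.62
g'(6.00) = -4.37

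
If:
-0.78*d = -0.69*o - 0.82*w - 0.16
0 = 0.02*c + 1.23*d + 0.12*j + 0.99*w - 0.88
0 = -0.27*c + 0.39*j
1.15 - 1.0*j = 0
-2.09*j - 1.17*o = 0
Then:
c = 1.66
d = -0.37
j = 1.15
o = -2.05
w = 1.18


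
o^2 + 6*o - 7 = (o - 1)*(o + 7)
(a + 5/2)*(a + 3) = a^2 + 11*a/2 + 15/2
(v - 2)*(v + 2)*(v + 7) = v^3 + 7*v^2 - 4*v - 28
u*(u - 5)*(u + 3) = u^3 - 2*u^2 - 15*u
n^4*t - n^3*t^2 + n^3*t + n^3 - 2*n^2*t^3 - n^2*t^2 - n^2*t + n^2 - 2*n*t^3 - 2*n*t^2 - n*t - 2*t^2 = (n + 1)*(n - 2*t)*(n + t)*(n*t + 1)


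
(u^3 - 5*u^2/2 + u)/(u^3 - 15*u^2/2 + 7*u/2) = (u - 2)/(u - 7)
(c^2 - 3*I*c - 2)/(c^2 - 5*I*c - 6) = (c - I)/(c - 3*I)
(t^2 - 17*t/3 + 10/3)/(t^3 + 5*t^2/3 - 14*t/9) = 3*(t - 5)/(t*(3*t + 7))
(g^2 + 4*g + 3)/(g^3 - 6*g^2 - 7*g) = (g + 3)/(g*(g - 7))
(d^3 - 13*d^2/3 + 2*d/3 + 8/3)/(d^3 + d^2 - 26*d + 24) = (d + 2/3)/(d + 6)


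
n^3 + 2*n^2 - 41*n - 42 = (n - 6)*(n + 1)*(n + 7)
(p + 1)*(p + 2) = p^2 + 3*p + 2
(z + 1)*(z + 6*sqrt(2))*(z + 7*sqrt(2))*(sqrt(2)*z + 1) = sqrt(2)*z^4 + sqrt(2)*z^3 + 27*z^3 + 27*z^2 + 97*sqrt(2)*z^2 + 84*z + 97*sqrt(2)*z + 84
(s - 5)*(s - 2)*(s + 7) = s^3 - 39*s + 70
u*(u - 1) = u^2 - u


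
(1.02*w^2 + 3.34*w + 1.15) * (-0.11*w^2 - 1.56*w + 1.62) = -0.1122*w^4 - 1.9586*w^3 - 3.6845*w^2 + 3.6168*w + 1.863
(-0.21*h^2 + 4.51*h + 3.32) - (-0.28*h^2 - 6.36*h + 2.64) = 0.07*h^2 + 10.87*h + 0.68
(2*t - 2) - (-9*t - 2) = 11*t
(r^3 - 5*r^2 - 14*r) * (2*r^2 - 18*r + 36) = 2*r^5 - 28*r^4 + 98*r^3 + 72*r^2 - 504*r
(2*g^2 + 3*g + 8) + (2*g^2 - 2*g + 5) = 4*g^2 + g + 13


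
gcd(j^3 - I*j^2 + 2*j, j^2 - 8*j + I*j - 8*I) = j + I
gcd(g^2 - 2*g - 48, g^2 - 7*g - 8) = g - 8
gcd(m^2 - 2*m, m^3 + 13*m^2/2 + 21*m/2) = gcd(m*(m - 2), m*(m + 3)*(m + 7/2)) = m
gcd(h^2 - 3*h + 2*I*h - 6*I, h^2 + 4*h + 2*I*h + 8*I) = h + 2*I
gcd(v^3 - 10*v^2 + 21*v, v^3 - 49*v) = v^2 - 7*v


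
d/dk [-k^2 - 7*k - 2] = -2*k - 7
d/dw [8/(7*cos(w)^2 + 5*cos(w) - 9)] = 8*(14*cos(w) + 5)*sin(w)/(7*cos(w)^2 + 5*cos(w) - 9)^2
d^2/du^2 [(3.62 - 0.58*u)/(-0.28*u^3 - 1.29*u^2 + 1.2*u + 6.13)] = (0.272832*u^5 - 2.14872*u^4 - 18.600588*u^3 - 16.900188*u^2 + 23.861148*u - 76.210308)/(0.021952*u^9 + 0.303408*u^8 + 1.115604*u^7 - 1.895727*u^6 - 18.066096*u^5 - 12.671919*u^4 + 86.772036*u^3 + 118.941003*u^2 - 135.27684*u - 230.346397)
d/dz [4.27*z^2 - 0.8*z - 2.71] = 8.54*z - 0.8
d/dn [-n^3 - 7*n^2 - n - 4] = -3*n^2 - 14*n - 1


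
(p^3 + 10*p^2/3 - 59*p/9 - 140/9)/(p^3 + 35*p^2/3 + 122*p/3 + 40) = (p - 7/3)/(p + 6)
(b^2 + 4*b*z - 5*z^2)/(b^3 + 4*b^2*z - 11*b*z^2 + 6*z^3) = (-b - 5*z)/(-b^2 - 5*b*z + 6*z^2)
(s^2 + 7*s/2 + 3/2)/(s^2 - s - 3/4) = 2*(s + 3)/(2*s - 3)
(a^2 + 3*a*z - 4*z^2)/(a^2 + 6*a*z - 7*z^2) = (a + 4*z)/(a + 7*z)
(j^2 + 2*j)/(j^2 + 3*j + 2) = j/(j + 1)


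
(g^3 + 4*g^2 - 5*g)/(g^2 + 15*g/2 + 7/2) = 2*g*(g^2 + 4*g - 5)/(2*g^2 + 15*g + 7)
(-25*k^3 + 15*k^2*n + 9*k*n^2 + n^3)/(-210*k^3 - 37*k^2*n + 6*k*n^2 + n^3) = (5*k^2 - 4*k*n - n^2)/(42*k^2 - k*n - n^2)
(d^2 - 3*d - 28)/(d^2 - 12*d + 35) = (d + 4)/(d - 5)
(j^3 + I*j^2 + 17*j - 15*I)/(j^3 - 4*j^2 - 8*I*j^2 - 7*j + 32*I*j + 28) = (j^2 + 2*I*j + 15)/(j^2 - j*(4 + 7*I) + 28*I)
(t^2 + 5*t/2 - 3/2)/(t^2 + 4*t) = (2*t^2 + 5*t - 3)/(2*t*(t + 4))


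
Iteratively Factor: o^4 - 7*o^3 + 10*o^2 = (o)*(o^3 - 7*o^2 + 10*o) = o^2*(o^2 - 7*o + 10) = o^2*(o - 2)*(o - 5)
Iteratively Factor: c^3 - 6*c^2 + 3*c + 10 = (c - 2)*(c^2 - 4*c - 5) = (c - 5)*(c - 2)*(c + 1)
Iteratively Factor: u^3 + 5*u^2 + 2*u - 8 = (u + 2)*(u^2 + 3*u - 4) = (u - 1)*(u + 2)*(u + 4)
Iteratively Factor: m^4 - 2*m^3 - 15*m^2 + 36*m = (m - 3)*(m^3 + m^2 - 12*m) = (m - 3)^2*(m^2 + 4*m) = m*(m - 3)^2*(m + 4)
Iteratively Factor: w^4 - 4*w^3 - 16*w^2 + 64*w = (w)*(w^3 - 4*w^2 - 16*w + 64) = w*(w - 4)*(w^2 - 16) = w*(w - 4)*(w + 4)*(w - 4)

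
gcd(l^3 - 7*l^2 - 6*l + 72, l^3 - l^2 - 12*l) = l^2 - l - 12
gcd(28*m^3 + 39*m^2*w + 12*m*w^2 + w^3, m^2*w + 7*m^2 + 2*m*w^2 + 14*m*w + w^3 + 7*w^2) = m + w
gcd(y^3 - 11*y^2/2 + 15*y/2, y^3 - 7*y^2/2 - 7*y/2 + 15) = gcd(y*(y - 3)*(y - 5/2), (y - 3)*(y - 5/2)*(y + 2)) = y^2 - 11*y/2 + 15/2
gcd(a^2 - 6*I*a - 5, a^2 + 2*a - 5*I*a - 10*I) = a - 5*I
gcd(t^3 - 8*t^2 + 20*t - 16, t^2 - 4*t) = t - 4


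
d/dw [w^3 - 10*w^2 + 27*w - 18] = 3*w^2 - 20*w + 27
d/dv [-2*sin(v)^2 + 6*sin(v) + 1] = 2*(3 - 2*sin(v))*cos(v)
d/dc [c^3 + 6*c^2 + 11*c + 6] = 3*c^2 + 12*c + 11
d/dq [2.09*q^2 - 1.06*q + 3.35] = 4.18*q - 1.06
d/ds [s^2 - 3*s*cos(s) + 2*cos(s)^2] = 3*s*sin(s) + 2*s - 2*sin(2*s) - 3*cos(s)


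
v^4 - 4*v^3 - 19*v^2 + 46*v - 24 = (v - 6)*(v - 1)^2*(v + 4)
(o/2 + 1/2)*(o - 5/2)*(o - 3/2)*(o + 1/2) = o^4/2 - 5*o^3/4 - 7*o^2/8 + 29*o/16 + 15/16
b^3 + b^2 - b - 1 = (b - 1)*(b + 1)^2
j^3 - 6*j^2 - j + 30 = (j - 5)*(j - 3)*(j + 2)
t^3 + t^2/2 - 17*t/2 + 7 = (t - 2)*(t - 1)*(t + 7/2)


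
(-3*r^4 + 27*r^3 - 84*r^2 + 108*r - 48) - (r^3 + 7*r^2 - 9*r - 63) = -3*r^4 + 26*r^3 - 91*r^2 + 117*r + 15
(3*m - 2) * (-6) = 12 - 18*m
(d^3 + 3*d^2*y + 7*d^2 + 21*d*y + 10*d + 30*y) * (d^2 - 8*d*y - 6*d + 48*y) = d^5 - 5*d^4*y + d^4 - 24*d^3*y^2 - 5*d^3*y - 32*d^3 - 24*d^2*y^2 + 160*d^2*y - 60*d^2 + 768*d*y^2 + 300*d*y + 1440*y^2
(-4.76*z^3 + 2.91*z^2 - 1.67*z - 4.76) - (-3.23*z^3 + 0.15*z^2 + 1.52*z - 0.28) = -1.53*z^3 + 2.76*z^2 - 3.19*z - 4.48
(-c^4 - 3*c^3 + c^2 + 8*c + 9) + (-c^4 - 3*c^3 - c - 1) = -2*c^4 - 6*c^3 + c^2 + 7*c + 8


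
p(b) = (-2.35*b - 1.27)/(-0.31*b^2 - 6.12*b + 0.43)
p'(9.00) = -0.01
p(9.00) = 0.28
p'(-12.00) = -0.12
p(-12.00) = 0.92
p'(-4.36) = -0.04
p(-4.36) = 0.42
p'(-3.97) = -0.04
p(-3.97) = 0.41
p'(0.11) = -145.58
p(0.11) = 6.19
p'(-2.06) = -0.07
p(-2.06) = 0.30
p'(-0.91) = -0.26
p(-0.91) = 0.15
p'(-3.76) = -0.04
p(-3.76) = 0.40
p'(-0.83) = -0.31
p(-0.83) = 0.13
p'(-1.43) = -0.13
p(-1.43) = 0.24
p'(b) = (-2.35*b - 1.27)*(0.62*b + 6.12)/(-0.31*b^2 - 6.12*b + 0.43)^2 - 2.35/(-0.31*b^2 - 6.12*b + 0.43) = (0.7285*b^2 + 14.382*b - (0.62*b + 6.12)*(2.35*b + 1.27) - 1.0105)/(0.31*b^2 + 6.12*b - 0.43)^2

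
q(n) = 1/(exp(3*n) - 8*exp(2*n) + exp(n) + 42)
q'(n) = (-3*exp(3*n) + 16*exp(2*n) - exp(n))/(exp(3*n) - 8*exp(2*n) + exp(n) + 42)^2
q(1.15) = -0.32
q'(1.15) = 6.30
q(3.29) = 0.00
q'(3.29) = -0.00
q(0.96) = 0.13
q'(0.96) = 0.86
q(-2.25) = 0.02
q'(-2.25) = 0.00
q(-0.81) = 0.02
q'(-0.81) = 0.00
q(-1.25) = 0.02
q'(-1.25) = 0.00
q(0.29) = 0.03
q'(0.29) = 0.02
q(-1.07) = 0.02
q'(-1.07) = 0.00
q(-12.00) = 0.02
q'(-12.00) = 0.00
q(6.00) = 0.00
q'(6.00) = 0.00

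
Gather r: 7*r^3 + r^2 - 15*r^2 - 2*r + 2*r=7*r^3 - 14*r^2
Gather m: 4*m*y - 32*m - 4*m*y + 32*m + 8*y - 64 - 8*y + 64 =0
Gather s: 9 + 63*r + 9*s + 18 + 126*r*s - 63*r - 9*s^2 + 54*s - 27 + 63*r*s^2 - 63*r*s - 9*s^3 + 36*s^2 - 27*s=-9*s^3 + s^2*(63*r + 27) + s*(63*r + 36)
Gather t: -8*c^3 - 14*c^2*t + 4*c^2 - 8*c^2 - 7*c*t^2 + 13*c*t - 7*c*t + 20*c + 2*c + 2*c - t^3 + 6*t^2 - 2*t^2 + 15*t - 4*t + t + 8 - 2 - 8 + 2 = -8*c^3 - 4*c^2 + 24*c - t^3 + t^2*(4 - 7*c) + t*(-14*c^2 + 6*c + 12)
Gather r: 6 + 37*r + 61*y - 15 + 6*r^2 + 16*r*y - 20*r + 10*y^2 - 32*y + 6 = 6*r^2 + r*(16*y + 17) + 10*y^2 + 29*y - 3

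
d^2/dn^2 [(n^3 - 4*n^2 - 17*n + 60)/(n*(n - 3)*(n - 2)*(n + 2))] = 2*(n^6 - 3*n^5 - 108*n^4 - 4*n^3 + 240*n^2 - 320)/(n^3*(n^6 - 12*n^4 + 48*n^2 - 64))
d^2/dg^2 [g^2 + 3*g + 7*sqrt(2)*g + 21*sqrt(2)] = 2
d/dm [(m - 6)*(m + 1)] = 2*m - 5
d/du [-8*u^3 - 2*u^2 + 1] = 4*u*(-6*u - 1)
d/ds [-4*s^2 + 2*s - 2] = 2 - 8*s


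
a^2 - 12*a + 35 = (a - 7)*(a - 5)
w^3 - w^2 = w^2*(w - 1)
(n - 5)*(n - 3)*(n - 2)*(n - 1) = n^4 - 11*n^3 + 41*n^2 - 61*n + 30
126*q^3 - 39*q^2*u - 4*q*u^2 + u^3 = (-7*q + u)*(-3*q + u)*(6*q + u)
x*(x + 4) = x^2 + 4*x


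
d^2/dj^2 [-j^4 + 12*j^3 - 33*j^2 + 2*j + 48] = -12*j^2 + 72*j - 66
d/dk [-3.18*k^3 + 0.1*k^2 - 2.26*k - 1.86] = -9.54*k^2 + 0.2*k - 2.26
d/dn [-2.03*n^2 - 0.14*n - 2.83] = -4.06*n - 0.14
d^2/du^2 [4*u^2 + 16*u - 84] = 8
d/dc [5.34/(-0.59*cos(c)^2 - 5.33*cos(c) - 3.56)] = -(6.3012*cos(c) + 28.4622)*sin(c)/(0.59*cos(c)^2 + 5.33*cos(c) + 3.56)^2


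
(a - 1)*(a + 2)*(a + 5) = a^3 + 6*a^2 + 3*a - 10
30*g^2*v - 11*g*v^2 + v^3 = v*(-6*g + v)*(-5*g + v)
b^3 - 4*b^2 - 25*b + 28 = (b - 7)*(b - 1)*(b + 4)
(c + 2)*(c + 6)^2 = c^3 + 14*c^2 + 60*c + 72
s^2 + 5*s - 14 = (s - 2)*(s + 7)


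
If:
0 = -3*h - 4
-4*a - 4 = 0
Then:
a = -1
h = -4/3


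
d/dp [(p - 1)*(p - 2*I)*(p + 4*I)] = 3*p^2 + p*(-2 + 4*I) + 8 - 2*I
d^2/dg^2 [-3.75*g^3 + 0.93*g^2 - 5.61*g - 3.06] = 1.86 - 22.5*g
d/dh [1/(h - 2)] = -1/(h - 2)^2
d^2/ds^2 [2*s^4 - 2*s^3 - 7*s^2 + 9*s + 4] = 24*s^2 - 12*s - 14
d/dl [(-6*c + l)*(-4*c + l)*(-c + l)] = 34*c^2 - 22*c*l + 3*l^2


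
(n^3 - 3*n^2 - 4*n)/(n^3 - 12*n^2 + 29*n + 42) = n*(n - 4)/(n^2 - 13*n + 42)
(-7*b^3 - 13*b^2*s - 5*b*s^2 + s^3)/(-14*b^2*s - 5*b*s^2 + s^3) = (b^2 + 2*b*s + s^2)/(s*(2*b + s))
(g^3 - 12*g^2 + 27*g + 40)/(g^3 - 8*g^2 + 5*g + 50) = (g^2 - 7*g - 8)/(g^2 - 3*g - 10)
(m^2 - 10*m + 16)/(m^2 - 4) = (m - 8)/(m + 2)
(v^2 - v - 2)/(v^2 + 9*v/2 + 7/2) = 2*(v - 2)/(2*v + 7)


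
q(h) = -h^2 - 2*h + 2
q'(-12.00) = 22.00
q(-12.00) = -118.00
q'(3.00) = -8.00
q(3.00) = -13.00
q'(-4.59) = 7.18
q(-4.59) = -9.89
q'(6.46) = -14.92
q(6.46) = -52.65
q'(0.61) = -3.22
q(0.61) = 0.41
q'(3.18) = -8.36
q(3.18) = -14.47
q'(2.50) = -7.00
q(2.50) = -9.25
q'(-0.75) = -0.50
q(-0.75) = 2.94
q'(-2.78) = 3.56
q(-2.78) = -0.17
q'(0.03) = -2.06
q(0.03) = 1.94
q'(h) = -2*h - 2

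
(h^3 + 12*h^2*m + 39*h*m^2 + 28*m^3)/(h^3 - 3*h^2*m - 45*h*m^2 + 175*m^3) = (h^2 + 5*h*m + 4*m^2)/(h^2 - 10*h*m + 25*m^2)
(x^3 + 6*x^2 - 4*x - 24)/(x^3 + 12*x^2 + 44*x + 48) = (x - 2)/(x + 4)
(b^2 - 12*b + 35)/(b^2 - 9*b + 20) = (b - 7)/(b - 4)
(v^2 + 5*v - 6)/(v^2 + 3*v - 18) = (v - 1)/(v - 3)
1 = 1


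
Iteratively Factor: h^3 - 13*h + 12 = (h - 1)*(h^2 + h - 12) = (h - 3)*(h - 1)*(h + 4)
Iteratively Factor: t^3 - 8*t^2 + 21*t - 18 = (t - 2)*(t^2 - 6*t + 9) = (t - 3)*(t - 2)*(t - 3)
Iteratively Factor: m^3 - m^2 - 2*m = (m)*(m^2 - m - 2) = m*(m - 2)*(m + 1)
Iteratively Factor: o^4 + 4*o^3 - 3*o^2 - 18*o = (o + 3)*(o^3 + o^2 - 6*o) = (o + 3)^2*(o^2 - 2*o) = (o - 2)*(o + 3)^2*(o)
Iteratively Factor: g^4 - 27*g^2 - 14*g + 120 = (g + 4)*(g^3 - 4*g^2 - 11*g + 30) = (g + 3)*(g + 4)*(g^2 - 7*g + 10) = (g - 5)*(g + 3)*(g + 4)*(g - 2)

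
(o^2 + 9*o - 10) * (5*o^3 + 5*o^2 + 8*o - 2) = 5*o^5 + 50*o^4 + 3*o^3 + 20*o^2 - 98*o + 20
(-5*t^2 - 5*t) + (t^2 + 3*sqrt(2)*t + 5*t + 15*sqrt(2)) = -4*t^2 + 3*sqrt(2)*t + 15*sqrt(2)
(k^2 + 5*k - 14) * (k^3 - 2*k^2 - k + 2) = k^5 + 3*k^4 - 25*k^3 + 25*k^2 + 24*k - 28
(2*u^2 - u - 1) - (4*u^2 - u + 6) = -2*u^2 - 7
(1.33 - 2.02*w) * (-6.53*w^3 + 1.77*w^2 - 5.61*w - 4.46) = 13.1906*w^4 - 12.2603*w^3 + 13.6863*w^2 + 1.5479*w - 5.9318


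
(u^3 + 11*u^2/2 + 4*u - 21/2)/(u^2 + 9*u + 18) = (2*u^2 + 5*u - 7)/(2*(u + 6))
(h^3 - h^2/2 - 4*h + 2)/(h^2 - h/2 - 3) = (2*h^2 + 3*h - 2)/(2*h + 3)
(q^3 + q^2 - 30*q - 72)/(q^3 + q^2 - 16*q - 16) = (q^2 - 3*q - 18)/(q^2 - 3*q - 4)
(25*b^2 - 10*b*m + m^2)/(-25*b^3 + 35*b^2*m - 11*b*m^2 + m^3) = -1/(b - m)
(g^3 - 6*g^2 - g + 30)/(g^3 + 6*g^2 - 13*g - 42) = (g - 5)/(g + 7)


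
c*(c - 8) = c^2 - 8*c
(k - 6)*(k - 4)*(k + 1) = k^3 - 9*k^2 + 14*k + 24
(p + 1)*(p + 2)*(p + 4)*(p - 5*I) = p^4 + 7*p^3 - 5*I*p^3 + 14*p^2 - 35*I*p^2 + 8*p - 70*I*p - 40*I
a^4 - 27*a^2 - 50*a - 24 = (a - 6)*(a + 1)^2*(a + 4)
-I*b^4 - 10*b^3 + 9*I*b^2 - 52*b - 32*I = (b - 8*I)*(b - 4*I)*(b + I)*(-I*b + 1)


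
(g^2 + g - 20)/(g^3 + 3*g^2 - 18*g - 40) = 1/(g + 2)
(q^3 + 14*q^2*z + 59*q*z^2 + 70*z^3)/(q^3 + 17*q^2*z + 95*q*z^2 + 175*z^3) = (q + 2*z)/(q + 5*z)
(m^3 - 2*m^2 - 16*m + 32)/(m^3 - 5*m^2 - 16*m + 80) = (m - 2)/(m - 5)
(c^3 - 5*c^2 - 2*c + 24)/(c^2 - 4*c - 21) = (-c^3 + 5*c^2 + 2*c - 24)/(-c^2 + 4*c + 21)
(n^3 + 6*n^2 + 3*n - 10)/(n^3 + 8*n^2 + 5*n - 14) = (n + 5)/(n + 7)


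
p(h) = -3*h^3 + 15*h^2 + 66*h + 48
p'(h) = -9*h^2 + 30*h + 66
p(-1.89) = -2.90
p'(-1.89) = -22.85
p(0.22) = 63.21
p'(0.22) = 72.16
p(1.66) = 185.17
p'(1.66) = 91.00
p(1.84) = 201.54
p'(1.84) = 90.73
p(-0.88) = 3.58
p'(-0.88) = 32.63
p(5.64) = 359.17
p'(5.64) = -51.09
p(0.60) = 92.35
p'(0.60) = 80.76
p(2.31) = 243.52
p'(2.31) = 87.28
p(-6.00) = 840.00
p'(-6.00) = -438.00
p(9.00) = -330.00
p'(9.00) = -393.00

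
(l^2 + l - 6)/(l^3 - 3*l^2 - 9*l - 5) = (-l^2 - l + 6)/(-l^3 + 3*l^2 + 9*l + 5)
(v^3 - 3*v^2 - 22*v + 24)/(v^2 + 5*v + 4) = (v^2 - 7*v + 6)/(v + 1)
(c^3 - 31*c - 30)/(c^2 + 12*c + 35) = (c^2 - 5*c - 6)/(c + 7)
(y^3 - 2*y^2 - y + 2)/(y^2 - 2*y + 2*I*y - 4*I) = (y^2 - 1)/(y + 2*I)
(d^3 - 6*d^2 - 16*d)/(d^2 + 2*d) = d - 8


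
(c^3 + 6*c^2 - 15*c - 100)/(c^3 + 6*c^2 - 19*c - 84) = (c^2 + 10*c + 25)/(c^2 + 10*c + 21)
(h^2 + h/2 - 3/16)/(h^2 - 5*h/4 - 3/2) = (h - 1/4)/(h - 2)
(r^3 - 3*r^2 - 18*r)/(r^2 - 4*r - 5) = r*(-r^2 + 3*r + 18)/(-r^2 + 4*r + 5)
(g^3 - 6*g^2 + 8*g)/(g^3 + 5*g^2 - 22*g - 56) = g*(g - 2)/(g^2 + 9*g + 14)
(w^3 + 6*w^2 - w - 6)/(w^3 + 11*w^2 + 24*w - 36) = (w + 1)/(w + 6)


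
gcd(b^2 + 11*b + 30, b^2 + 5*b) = b + 5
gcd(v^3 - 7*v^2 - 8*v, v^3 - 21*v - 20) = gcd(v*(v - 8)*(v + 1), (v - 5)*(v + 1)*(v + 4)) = v + 1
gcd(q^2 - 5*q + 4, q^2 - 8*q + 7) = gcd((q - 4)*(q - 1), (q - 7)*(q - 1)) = q - 1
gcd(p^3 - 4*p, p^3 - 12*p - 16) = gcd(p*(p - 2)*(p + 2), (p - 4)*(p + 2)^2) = p + 2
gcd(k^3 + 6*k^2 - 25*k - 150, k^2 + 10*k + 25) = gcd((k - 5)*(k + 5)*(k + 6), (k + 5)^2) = k + 5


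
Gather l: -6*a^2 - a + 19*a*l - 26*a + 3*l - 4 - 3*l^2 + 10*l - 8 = -6*a^2 - 27*a - 3*l^2 + l*(19*a + 13) - 12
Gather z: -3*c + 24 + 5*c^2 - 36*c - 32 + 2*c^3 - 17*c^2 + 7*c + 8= 2*c^3 - 12*c^2 - 32*c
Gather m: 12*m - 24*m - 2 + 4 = 2 - 12*m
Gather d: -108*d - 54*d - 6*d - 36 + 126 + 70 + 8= 168 - 168*d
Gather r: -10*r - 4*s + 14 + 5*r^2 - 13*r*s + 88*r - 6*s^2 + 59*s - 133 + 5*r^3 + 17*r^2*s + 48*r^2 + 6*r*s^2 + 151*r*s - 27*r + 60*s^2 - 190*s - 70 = 5*r^3 + r^2*(17*s + 53) + r*(6*s^2 + 138*s + 51) + 54*s^2 - 135*s - 189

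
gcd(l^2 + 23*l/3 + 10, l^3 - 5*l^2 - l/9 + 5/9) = 1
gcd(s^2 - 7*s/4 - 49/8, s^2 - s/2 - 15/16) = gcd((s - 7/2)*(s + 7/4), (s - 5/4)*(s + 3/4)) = 1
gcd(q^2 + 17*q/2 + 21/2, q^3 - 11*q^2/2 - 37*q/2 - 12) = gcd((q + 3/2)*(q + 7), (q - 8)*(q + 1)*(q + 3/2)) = q + 3/2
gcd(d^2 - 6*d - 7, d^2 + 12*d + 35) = 1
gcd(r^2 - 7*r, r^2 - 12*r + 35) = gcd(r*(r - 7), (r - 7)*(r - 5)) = r - 7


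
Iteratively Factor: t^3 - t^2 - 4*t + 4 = (t - 2)*(t^2 + t - 2) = (t - 2)*(t + 2)*(t - 1)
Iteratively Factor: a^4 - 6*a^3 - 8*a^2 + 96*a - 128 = (a - 2)*(a^3 - 4*a^2 - 16*a + 64) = (a - 4)*(a - 2)*(a^2 - 16) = (a - 4)*(a - 2)*(a + 4)*(a - 4)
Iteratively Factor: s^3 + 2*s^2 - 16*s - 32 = (s + 4)*(s^2 - 2*s - 8) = (s - 4)*(s + 4)*(s + 2)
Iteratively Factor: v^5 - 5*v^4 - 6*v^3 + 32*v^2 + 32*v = (v + 1)*(v^4 - 6*v^3 + 32*v) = v*(v + 1)*(v^3 - 6*v^2 + 32) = v*(v - 4)*(v + 1)*(v^2 - 2*v - 8) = v*(v - 4)^2*(v + 1)*(v + 2)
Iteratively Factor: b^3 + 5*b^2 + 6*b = (b + 3)*(b^2 + 2*b) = (b + 2)*(b + 3)*(b)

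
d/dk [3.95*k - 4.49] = 3.95000000000000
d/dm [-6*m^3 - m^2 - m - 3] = -18*m^2 - 2*m - 1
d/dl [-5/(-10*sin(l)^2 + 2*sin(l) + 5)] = 10*(1 - 10*sin(l))*cos(l)/(2*sin(l) + 5*cos(2*l))^2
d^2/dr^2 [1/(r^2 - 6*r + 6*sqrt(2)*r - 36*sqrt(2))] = 2*(-r^2 - 6*sqrt(2)*r + 6*r + 4*(r - 3 + 3*sqrt(2))^2 + 36*sqrt(2))/(r^2 - 6*r + 6*sqrt(2)*r - 36*sqrt(2))^3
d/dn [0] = 0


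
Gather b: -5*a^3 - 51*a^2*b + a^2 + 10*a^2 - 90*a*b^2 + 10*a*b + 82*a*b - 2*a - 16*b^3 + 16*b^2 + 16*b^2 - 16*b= -5*a^3 + 11*a^2 - 2*a - 16*b^3 + b^2*(32 - 90*a) + b*(-51*a^2 + 92*a - 16)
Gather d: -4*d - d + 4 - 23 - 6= -5*d - 25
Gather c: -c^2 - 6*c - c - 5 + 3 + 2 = -c^2 - 7*c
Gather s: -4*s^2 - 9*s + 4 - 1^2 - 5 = -4*s^2 - 9*s - 2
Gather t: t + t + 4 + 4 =2*t + 8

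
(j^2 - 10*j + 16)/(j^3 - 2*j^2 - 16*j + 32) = (j - 8)/(j^2 - 16)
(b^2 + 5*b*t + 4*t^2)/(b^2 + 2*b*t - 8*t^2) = (-b - t)/(-b + 2*t)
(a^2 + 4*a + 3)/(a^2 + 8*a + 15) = (a + 1)/(a + 5)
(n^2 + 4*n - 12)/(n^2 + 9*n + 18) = (n - 2)/(n + 3)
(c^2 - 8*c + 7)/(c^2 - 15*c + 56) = (c - 1)/(c - 8)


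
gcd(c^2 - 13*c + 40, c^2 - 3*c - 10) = c - 5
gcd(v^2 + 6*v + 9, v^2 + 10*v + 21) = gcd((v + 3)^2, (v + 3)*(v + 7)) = v + 3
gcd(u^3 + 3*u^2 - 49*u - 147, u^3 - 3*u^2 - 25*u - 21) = u^2 - 4*u - 21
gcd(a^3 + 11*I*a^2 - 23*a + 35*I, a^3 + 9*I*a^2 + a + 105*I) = a^2 + 12*I*a - 35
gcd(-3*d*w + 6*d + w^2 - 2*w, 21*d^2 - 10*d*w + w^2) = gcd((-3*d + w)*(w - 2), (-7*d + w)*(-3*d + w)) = -3*d + w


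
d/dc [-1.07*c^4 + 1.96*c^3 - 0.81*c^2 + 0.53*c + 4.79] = -4.28*c^3 + 5.88*c^2 - 1.62*c + 0.53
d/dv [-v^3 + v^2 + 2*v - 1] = -3*v^2 + 2*v + 2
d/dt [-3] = 0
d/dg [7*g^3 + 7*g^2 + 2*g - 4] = 21*g^2 + 14*g + 2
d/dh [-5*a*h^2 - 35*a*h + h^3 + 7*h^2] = -10*a*h - 35*a + 3*h^2 + 14*h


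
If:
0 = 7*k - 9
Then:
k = 9/7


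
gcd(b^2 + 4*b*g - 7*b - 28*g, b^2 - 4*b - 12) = 1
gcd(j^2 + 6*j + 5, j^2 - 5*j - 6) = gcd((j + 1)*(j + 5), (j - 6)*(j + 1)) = j + 1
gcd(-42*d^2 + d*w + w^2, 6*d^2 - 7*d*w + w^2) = -6*d + w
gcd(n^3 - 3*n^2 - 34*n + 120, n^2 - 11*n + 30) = n - 5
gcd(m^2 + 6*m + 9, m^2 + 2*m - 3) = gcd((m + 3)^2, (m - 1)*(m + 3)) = m + 3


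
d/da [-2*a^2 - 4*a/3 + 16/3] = -4*a - 4/3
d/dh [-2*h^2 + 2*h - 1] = 2 - 4*h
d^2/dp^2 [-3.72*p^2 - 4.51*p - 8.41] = -7.44000000000000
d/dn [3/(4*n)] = -3/(4*n^2)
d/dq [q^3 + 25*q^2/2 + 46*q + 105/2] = 3*q^2 + 25*q + 46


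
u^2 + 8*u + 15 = (u + 3)*(u + 5)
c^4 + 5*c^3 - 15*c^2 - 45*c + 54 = (c - 3)*(c - 1)*(c + 3)*(c + 6)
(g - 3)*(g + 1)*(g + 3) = g^3 + g^2 - 9*g - 9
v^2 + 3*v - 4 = (v - 1)*(v + 4)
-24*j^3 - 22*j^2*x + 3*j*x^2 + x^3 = (-4*j + x)*(j + x)*(6*j + x)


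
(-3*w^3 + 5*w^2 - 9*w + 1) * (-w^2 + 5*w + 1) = 3*w^5 - 20*w^4 + 31*w^3 - 41*w^2 - 4*w + 1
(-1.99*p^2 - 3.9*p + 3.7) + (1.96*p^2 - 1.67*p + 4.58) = -0.03*p^2 - 5.57*p + 8.28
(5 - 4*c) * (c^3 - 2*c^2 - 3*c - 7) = -4*c^4 + 13*c^3 + 2*c^2 + 13*c - 35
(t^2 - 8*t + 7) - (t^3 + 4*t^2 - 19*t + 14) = -t^3 - 3*t^2 + 11*t - 7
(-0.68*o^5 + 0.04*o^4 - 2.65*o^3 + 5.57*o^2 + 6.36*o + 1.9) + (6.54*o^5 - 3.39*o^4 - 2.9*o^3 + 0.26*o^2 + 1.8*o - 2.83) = 5.86*o^5 - 3.35*o^4 - 5.55*o^3 + 5.83*o^2 + 8.16*o - 0.93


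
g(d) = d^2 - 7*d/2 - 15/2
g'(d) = 2*d - 7/2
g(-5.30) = 39.14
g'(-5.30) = -14.10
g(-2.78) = 9.96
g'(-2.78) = -9.06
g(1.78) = -10.56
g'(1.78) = 0.06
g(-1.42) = -0.51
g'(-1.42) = -6.34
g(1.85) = -10.55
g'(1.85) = 0.20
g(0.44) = -8.85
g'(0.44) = -2.62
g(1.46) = -10.48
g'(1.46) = -0.58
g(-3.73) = 19.47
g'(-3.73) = -10.96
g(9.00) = 42.00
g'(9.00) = 14.50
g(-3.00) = 12.00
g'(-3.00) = -9.50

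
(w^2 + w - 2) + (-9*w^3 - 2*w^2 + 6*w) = -9*w^3 - w^2 + 7*w - 2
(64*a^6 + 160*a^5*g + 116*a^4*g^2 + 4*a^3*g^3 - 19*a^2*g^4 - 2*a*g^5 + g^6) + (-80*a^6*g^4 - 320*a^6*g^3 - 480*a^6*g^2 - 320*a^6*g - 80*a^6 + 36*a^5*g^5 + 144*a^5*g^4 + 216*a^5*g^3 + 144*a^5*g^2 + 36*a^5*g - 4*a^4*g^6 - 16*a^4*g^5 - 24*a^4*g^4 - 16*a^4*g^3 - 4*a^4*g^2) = -80*a^6*g^4 - 320*a^6*g^3 - 480*a^6*g^2 - 320*a^6*g - 16*a^6 + 36*a^5*g^5 + 144*a^5*g^4 + 216*a^5*g^3 + 144*a^5*g^2 + 196*a^5*g - 4*a^4*g^6 - 16*a^4*g^5 - 24*a^4*g^4 - 16*a^4*g^3 + 112*a^4*g^2 + 4*a^3*g^3 - 19*a^2*g^4 - 2*a*g^5 + g^6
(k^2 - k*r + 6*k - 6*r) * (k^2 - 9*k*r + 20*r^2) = k^4 - 10*k^3*r + 6*k^3 + 29*k^2*r^2 - 60*k^2*r - 20*k*r^3 + 174*k*r^2 - 120*r^3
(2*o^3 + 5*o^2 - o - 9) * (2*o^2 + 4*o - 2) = 4*o^5 + 18*o^4 + 14*o^3 - 32*o^2 - 34*o + 18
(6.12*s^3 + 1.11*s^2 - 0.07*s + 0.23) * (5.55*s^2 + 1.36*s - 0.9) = 33.966*s^5 + 14.4837*s^4 - 4.3869*s^3 + 0.1823*s^2 + 0.3758*s - 0.207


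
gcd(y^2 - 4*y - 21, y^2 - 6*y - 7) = y - 7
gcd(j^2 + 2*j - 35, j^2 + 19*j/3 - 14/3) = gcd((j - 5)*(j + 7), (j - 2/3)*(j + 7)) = j + 7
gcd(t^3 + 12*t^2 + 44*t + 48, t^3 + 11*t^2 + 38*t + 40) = t^2 + 6*t + 8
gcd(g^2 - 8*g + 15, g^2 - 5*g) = g - 5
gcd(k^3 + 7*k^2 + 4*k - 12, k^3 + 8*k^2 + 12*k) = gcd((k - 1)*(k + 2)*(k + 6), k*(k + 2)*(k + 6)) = k^2 + 8*k + 12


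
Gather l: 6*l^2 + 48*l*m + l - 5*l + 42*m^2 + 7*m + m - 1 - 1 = 6*l^2 + l*(48*m - 4) + 42*m^2 + 8*m - 2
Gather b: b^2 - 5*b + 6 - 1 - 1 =b^2 - 5*b + 4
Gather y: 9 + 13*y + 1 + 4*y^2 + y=4*y^2 + 14*y + 10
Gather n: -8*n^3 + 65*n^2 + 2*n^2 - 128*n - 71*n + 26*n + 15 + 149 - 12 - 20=-8*n^3 + 67*n^2 - 173*n + 132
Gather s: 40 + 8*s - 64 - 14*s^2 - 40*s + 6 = -14*s^2 - 32*s - 18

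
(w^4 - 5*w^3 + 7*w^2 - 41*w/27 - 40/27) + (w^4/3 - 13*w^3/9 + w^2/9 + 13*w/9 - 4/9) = 4*w^4/3 - 58*w^3/9 + 64*w^2/9 - 2*w/27 - 52/27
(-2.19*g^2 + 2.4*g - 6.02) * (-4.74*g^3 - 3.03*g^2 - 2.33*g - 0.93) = 10.3806*g^5 - 4.7403*g^4 + 26.3655*g^3 + 14.6853*g^2 + 11.7946*g + 5.5986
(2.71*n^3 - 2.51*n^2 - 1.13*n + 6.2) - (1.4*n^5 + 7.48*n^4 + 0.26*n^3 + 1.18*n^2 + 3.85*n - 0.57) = -1.4*n^5 - 7.48*n^4 + 2.45*n^3 - 3.69*n^2 - 4.98*n + 6.77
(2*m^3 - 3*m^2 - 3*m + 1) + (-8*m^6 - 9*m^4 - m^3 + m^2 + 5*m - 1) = -8*m^6 - 9*m^4 + m^3 - 2*m^2 + 2*m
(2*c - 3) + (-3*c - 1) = -c - 4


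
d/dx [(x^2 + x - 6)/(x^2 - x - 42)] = 2*(-x^2 - 36*x - 24)/(x^4 - 2*x^3 - 83*x^2 + 84*x + 1764)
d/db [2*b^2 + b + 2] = 4*b + 1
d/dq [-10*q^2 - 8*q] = -20*q - 8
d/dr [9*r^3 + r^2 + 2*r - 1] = 27*r^2 + 2*r + 2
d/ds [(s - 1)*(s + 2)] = 2*s + 1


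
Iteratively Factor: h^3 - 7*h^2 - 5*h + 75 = (h - 5)*(h^2 - 2*h - 15) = (h - 5)^2*(h + 3)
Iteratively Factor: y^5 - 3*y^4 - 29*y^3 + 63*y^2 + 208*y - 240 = (y - 4)*(y^4 + y^3 - 25*y^2 - 37*y + 60) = (y - 5)*(y - 4)*(y^3 + 6*y^2 + 5*y - 12) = (y - 5)*(y - 4)*(y + 4)*(y^2 + 2*y - 3) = (y - 5)*(y - 4)*(y - 1)*(y + 4)*(y + 3)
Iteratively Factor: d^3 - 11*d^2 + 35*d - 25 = (d - 5)*(d^2 - 6*d + 5) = (d - 5)*(d - 1)*(d - 5)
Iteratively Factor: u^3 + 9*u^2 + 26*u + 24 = (u + 4)*(u^2 + 5*u + 6) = (u + 2)*(u + 4)*(u + 3)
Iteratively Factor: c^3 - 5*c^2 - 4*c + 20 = (c + 2)*(c^2 - 7*c + 10) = (c - 5)*(c + 2)*(c - 2)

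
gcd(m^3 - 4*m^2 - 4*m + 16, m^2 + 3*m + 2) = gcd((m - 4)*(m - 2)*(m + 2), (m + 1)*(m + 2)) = m + 2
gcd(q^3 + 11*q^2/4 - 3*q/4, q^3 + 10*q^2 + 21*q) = q^2 + 3*q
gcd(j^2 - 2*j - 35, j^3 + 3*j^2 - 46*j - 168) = j - 7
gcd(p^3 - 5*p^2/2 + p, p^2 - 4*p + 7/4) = p - 1/2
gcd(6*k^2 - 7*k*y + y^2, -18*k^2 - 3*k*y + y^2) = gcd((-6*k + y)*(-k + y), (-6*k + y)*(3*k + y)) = -6*k + y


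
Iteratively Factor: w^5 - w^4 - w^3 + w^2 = (w - 1)*(w^4 - w^2) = w*(w - 1)*(w^3 - w) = w*(w - 1)*(w + 1)*(w^2 - w) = w^2*(w - 1)*(w + 1)*(w - 1)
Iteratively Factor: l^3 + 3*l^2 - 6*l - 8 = (l - 2)*(l^2 + 5*l + 4) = (l - 2)*(l + 1)*(l + 4)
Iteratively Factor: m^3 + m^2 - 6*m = (m - 2)*(m^2 + 3*m) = (m - 2)*(m + 3)*(m)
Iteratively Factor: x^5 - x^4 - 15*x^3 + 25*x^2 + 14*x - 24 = (x - 1)*(x^4 - 15*x^2 + 10*x + 24) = (x - 2)*(x - 1)*(x^3 + 2*x^2 - 11*x - 12) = (x - 2)*(x - 1)*(x + 1)*(x^2 + x - 12) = (x - 2)*(x - 1)*(x + 1)*(x + 4)*(x - 3)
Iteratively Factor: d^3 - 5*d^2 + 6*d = (d - 3)*(d^2 - 2*d) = d*(d - 3)*(d - 2)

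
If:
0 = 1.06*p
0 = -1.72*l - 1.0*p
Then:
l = 0.00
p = 0.00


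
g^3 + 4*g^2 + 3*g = g*(g + 1)*(g + 3)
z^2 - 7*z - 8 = (z - 8)*(z + 1)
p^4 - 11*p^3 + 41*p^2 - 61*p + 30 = (p - 5)*(p - 3)*(p - 2)*(p - 1)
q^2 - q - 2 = (q - 2)*(q + 1)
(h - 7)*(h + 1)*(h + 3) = h^3 - 3*h^2 - 25*h - 21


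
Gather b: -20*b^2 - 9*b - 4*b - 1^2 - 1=-20*b^2 - 13*b - 2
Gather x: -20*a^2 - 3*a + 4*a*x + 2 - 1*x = -20*a^2 - 3*a + x*(4*a - 1) + 2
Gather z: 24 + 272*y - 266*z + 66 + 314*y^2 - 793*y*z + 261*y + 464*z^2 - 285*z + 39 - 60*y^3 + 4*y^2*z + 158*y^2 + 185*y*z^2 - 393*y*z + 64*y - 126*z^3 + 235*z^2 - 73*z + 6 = -60*y^3 + 472*y^2 + 597*y - 126*z^3 + z^2*(185*y + 699) + z*(4*y^2 - 1186*y - 624) + 135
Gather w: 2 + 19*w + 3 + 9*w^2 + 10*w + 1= 9*w^2 + 29*w + 6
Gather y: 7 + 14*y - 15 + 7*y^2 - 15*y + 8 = 7*y^2 - y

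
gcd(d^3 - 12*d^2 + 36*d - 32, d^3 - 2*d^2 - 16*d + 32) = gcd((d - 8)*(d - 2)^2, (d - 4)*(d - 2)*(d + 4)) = d - 2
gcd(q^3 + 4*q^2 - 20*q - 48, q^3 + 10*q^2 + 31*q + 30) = q + 2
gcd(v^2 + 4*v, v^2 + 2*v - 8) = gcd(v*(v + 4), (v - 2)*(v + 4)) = v + 4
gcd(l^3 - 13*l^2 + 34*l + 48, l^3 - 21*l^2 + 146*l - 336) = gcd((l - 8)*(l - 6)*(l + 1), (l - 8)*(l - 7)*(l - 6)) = l^2 - 14*l + 48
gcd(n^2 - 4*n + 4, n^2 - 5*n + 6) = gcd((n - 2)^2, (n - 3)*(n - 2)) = n - 2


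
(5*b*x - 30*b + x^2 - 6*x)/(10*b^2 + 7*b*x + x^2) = (x - 6)/(2*b + x)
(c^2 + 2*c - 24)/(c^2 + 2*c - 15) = (c^2 + 2*c - 24)/(c^2 + 2*c - 15)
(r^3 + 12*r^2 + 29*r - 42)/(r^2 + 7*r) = r + 5 - 6/r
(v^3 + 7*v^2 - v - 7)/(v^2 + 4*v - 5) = (v^2 + 8*v + 7)/(v + 5)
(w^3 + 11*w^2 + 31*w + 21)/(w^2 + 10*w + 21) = w + 1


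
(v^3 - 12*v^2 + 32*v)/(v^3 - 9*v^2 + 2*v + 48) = v*(v - 4)/(v^2 - v - 6)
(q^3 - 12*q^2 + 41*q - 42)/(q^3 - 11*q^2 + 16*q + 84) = (q^2 - 5*q + 6)/(q^2 - 4*q - 12)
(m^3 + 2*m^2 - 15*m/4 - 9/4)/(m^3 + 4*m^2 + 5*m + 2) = (4*m^3 + 8*m^2 - 15*m - 9)/(4*(m^3 + 4*m^2 + 5*m + 2))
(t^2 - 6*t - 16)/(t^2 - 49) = (t^2 - 6*t - 16)/(t^2 - 49)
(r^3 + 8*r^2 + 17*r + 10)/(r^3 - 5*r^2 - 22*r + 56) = (r^3 + 8*r^2 + 17*r + 10)/(r^3 - 5*r^2 - 22*r + 56)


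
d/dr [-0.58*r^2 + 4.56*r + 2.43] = 4.56 - 1.16*r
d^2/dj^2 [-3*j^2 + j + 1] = -6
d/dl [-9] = 0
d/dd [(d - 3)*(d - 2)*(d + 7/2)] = 3*d^2 - 3*d - 23/2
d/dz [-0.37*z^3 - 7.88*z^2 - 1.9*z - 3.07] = -1.11*z^2 - 15.76*z - 1.9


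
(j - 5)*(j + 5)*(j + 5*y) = j^3 + 5*j^2*y - 25*j - 125*y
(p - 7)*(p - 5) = p^2 - 12*p + 35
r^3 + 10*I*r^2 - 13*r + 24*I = (r - I)*(r + 3*I)*(r + 8*I)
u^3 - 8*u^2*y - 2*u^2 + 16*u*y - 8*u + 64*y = (u - 4)*(u + 2)*(u - 8*y)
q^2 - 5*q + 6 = (q - 3)*(q - 2)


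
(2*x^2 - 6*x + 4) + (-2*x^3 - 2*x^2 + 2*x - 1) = -2*x^3 - 4*x + 3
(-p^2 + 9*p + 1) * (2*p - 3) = -2*p^3 + 21*p^2 - 25*p - 3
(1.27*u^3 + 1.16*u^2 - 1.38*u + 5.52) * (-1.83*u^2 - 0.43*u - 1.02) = -2.3241*u^5 - 2.6689*u^4 + 0.7312*u^3 - 10.6914*u^2 - 0.966*u - 5.6304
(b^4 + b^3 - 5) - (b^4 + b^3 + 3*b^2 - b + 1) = -3*b^2 + b - 6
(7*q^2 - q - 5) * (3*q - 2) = 21*q^3 - 17*q^2 - 13*q + 10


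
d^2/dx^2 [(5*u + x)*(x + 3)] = 2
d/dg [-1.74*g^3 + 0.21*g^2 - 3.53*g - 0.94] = -5.22*g^2 + 0.42*g - 3.53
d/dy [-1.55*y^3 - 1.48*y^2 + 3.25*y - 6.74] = -4.65*y^2 - 2.96*y + 3.25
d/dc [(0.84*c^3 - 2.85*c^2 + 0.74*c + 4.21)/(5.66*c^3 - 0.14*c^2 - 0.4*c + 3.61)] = (1.77635683940025e-15*c^5 + 16.0134*c^4 - 9.0488*c^3 - 61.145*c^2 - 19.3982*c + 4.3554)/(32.0356*c^6 - 1.5848*c^5 - 4.5084*c^4 + 40.9772*c^3 - 0.8508*c^2 - 2.888*c + 13.0321)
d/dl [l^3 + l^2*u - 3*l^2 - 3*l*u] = 3*l^2 + 2*l*u - 6*l - 3*u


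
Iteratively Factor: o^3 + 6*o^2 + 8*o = (o)*(o^2 + 6*o + 8) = o*(o + 2)*(o + 4)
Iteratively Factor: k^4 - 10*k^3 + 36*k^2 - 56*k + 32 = (k - 2)*(k^3 - 8*k^2 + 20*k - 16) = (k - 2)^2*(k^2 - 6*k + 8) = (k - 4)*(k - 2)^2*(k - 2)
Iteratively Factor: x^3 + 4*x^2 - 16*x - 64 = (x + 4)*(x^2 - 16) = (x + 4)^2*(x - 4)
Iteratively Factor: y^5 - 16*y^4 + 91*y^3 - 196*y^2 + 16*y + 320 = (y - 4)*(y^4 - 12*y^3 + 43*y^2 - 24*y - 80) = (y - 4)*(y + 1)*(y^3 - 13*y^2 + 56*y - 80) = (y - 4)^2*(y + 1)*(y^2 - 9*y + 20) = (y - 4)^3*(y + 1)*(y - 5)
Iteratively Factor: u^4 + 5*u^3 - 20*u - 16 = (u - 2)*(u^3 + 7*u^2 + 14*u + 8) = (u - 2)*(u + 2)*(u^2 + 5*u + 4) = (u - 2)*(u + 2)*(u + 4)*(u + 1)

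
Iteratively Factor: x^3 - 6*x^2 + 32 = (x + 2)*(x^2 - 8*x + 16) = (x - 4)*(x + 2)*(x - 4)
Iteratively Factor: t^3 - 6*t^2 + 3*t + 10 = (t - 2)*(t^2 - 4*t - 5) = (t - 5)*(t - 2)*(t + 1)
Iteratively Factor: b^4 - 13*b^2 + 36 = (b - 2)*(b^3 + 2*b^2 - 9*b - 18) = (b - 3)*(b - 2)*(b^2 + 5*b + 6) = (b - 3)*(b - 2)*(b + 3)*(b + 2)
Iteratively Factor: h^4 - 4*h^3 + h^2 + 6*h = (h + 1)*(h^3 - 5*h^2 + 6*h) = (h - 3)*(h + 1)*(h^2 - 2*h) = h*(h - 3)*(h + 1)*(h - 2)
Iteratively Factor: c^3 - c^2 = (c - 1)*(c^2) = c*(c - 1)*(c)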